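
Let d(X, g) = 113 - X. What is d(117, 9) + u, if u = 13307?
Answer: 13303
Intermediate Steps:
d(117, 9) + u = (113 - 1*117) + 13307 = (113 - 117) + 13307 = -4 + 13307 = 13303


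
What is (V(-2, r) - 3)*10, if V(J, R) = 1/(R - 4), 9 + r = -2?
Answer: -92/3 ≈ -30.667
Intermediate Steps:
r = -11 (r = -9 - 2 = -11)
V(J, R) = 1/(-4 + R)
(V(-2, r) - 3)*10 = (1/(-4 - 11) - 3)*10 = (1/(-15) - 3)*10 = (-1/15 - 3)*10 = -46/15*10 = -92/3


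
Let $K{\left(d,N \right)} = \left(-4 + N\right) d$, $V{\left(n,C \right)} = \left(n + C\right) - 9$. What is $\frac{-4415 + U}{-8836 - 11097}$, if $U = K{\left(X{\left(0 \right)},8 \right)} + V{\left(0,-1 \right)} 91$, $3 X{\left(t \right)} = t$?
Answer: $\frac{5325}{19933} \approx 0.26715$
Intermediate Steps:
$V{\left(n,C \right)} = -9 + C + n$ ($V{\left(n,C \right)} = \left(C + n\right) - 9 = -9 + C + n$)
$X{\left(t \right)} = \frac{t}{3}$
$K{\left(d,N \right)} = d \left(-4 + N\right)$
$U = -910$ ($U = \frac{1}{3} \cdot 0 \left(-4 + 8\right) + \left(-9 - 1 + 0\right) 91 = 0 \cdot 4 - 910 = 0 - 910 = -910$)
$\frac{-4415 + U}{-8836 - 11097} = \frac{-4415 - 910}{-8836 - 11097} = - \frac{5325}{-19933} = \left(-5325\right) \left(- \frac{1}{19933}\right) = \frac{5325}{19933}$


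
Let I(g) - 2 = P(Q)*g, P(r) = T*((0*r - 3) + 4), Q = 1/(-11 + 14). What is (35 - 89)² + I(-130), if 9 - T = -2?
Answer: 1488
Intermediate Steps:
T = 11 (T = 9 - 1*(-2) = 9 + 2 = 11)
Q = ⅓ (Q = 1/3 = ⅓ ≈ 0.33333)
P(r) = 11 (P(r) = 11*((0*r - 3) + 4) = 11*((0 - 3) + 4) = 11*(-3 + 4) = 11*1 = 11)
I(g) = 2 + 11*g
(35 - 89)² + I(-130) = (35 - 89)² + (2 + 11*(-130)) = (-54)² + (2 - 1430) = 2916 - 1428 = 1488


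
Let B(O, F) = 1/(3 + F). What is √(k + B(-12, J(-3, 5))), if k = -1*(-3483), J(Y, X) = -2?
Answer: 2*√871 ≈ 59.025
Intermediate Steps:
k = 3483
√(k + B(-12, J(-3, 5))) = √(3483 + 1/(3 - 2)) = √(3483 + 1/1) = √(3483 + 1) = √3484 = 2*√871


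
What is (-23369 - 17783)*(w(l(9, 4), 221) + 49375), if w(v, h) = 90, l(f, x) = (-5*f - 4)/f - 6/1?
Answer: -2035583680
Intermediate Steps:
l(f, x) = -6 + (-4 - 5*f)/f (l(f, x) = (-4 - 5*f)/f - 6*1 = (-4 - 5*f)/f - 6 = -6 + (-4 - 5*f)/f)
(-23369 - 17783)*(w(l(9, 4), 221) + 49375) = (-23369 - 17783)*(90 + 49375) = -41152*49465 = -2035583680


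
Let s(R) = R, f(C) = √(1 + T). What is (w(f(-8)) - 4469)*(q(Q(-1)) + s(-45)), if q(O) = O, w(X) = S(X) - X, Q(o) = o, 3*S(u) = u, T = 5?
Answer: 205574 + 92*√6/3 ≈ 2.0565e+5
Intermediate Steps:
f(C) = √6 (f(C) = √(1 + 5) = √6)
S(u) = u/3
w(X) = -2*X/3 (w(X) = X/3 - X = -2*X/3)
(w(f(-8)) - 4469)*(q(Q(-1)) + s(-45)) = (-2*√6/3 - 4469)*(-1 - 45) = (-4469 - 2*√6/3)*(-46) = 205574 + 92*√6/3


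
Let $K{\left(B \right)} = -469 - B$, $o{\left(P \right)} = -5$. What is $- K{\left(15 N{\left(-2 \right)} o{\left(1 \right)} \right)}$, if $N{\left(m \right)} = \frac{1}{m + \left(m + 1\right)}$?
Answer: $494$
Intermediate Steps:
$N{\left(m \right)} = \frac{1}{1 + 2 m}$ ($N{\left(m \right)} = \frac{1}{m + \left(1 + m\right)} = \frac{1}{1 + 2 m}$)
$- K{\left(15 N{\left(-2 \right)} o{\left(1 \right)} \right)} = - (-469 - \frac{15}{1 + 2 \left(-2\right)} \left(-5\right)) = - (-469 - \frac{15}{1 - 4} \left(-5\right)) = - (-469 - \frac{15}{-3} \left(-5\right)) = - (-469 - 15 \left(- \frac{1}{3}\right) \left(-5\right)) = - (-469 - \left(-5\right) \left(-5\right)) = - (-469 - 25) = \left(-1\right) \left(-494\right) = 494$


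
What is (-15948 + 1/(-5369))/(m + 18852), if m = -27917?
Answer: 85624813/48669985 ≈ 1.7593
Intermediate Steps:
(-15948 + 1/(-5369))/(m + 18852) = (-15948 + 1/(-5369))/(-27917 + 18852) = (-15948 - 1/5369)/(-9065) = -85624813/5369*(-1/9065) = 85624813/48669985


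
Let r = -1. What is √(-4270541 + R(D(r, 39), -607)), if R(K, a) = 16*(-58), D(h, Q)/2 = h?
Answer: I*√4271469 ≈ 2066.8*I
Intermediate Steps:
D(h, Q) = 2*h
R(K, a) = -928
√(-4270541 + R(D(r, 39), -607)) = √(-4270541 - 928) = √(-4271469) = I*√4271469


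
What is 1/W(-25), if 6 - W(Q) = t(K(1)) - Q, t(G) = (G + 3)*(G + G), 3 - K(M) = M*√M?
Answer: -1/39 ≈ -0.025641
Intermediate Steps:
K(M) = 3 - M^(3/2) (K(M) = 3 - M*√M = 3 - M^(3/2))
t(G) = 2*G*(3 + G) (t(G) = (3 + G)*(2*G) = 2*G*(3 + G))
W(Q) = -14 + Q (W(Q) = 6 - (2*(3 - 1^(3/2))*(3 + (3 - 1^(3/2))) - Q) = 6 - (2*(3 - 1*1)*(3 + (3 - 1*1)) - Q) = 6 - (2*(3 - 1)*(3 + (3 - 1)) - Q) = 6 - (2*2*(3 + 2) - Q) = 6 - (2*2*5 - Q) = 6 - (20 - Q) = 6 + (-20 + Q) = -14 + Q)
1/W(-25) = 1/(-14 - 25) = 1/(-39) = -1/39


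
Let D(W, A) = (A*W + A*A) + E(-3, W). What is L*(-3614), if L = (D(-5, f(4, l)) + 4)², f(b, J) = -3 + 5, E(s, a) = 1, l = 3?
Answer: -3614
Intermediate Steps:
f(b, J) = 2
D(W, A) = 1 + A² + A*W (D(W, A) = (A*W + A*A) + 1 = (A*W + A²) + 1 = (A² + A*W) + 1 = 1 + A² + A*W)
L = 1 (L = ((1 + 2² + 2*(-5)) + 4)² = ((1 + 4 - 10) + 4)² = (-5 + 4)² = (-1)² = 1)
L*(-3614) = 1*(-3614) = -3614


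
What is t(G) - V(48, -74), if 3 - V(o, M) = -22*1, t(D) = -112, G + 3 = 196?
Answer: -137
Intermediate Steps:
G = 193 (G = -3 + 196 = 193)
V(o, M) = 25 (V(o, M) = 3 - (-22) = 3 - 1*(-22) = 3 + 22 = 25)
t(G) - V(48, -74) = -112 - 1*25 = -112 - 25 = -137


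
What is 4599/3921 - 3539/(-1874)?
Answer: 7498315/2449318 ≈ 3.0614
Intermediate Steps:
4599/3921 - 3539/(-1874) = 4599*(1/3921) - 3539*(-1/1874) = 1533/1307 + 3539/1874 = 7498315/2449318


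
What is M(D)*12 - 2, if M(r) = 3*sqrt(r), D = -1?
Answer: -2 + 36*I ≈ -2.0 + 36.0*I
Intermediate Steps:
M(D)*12 - 2 = (3*sqrt(-1))*12 - 2 = (3*I)*12 - 2 = 36*I - 2 = -2 + 36*I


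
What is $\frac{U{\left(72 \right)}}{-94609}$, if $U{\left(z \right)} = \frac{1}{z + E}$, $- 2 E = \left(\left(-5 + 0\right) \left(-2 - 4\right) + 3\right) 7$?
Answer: $\frac{2}{8230983} \approx 2.4298 \cdot 10^{-7}$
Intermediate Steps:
$E = - \frac{231}{2}$ ($E = - \frac{\left(\left(-5 + 0\right) \left(-2 - 4\right) + 3\right) 7}{2} = - \frac{\left(\left(-5\right) \left(-6\right) + 3\right) 7}{2} = - \frac{\left(30 + 3\right) 7}{2} = - \frac{33 \cdot 7}{2} = \left(- \frac{1}{2}\right) 231 = - \frac{231}{2} \approx -115.5$)
$U{\left(z \right)} = \frac{1}{- \frac{231}{2} + z}$ ($U{\left(z \right)} = \frac{1}{z - \frac{231}{2}} = \frac{1}{- \frac{231}{2} + z}$)
$\frac{U{\left(72 \right)}}{-94609} = \frac{2 \frac{1}{-231 + 2 \cdot 72}}{-94609} = \frac{2}{-231 + 144} \left(- \frac{1}{94609}\right) = \frac{2}{-87} \left(- \frac{1}{94609}\right) = 2 \left(- \frac{1}{87}\right) \left(- \frac{1}{94609}\right) = \left(- \frac{2}{87}\right) \left(- \frac{1}{94609}\right) = \frac{2}{8230983}$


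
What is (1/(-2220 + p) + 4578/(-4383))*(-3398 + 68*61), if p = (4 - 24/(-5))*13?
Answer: -2009129125/2563568 ≈ -783.72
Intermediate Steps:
p = 572/5 (p = (4 - 24*(-⅕))*13 = (4 + 24/5)*13 = (44/5)*13 = 572/5 ≈ 114.40)
(1/(-2220 + p) + 4578/(-4383))*(-3398 + 68*61) = (1/(-2220 + 572/5) + 4578/(-4383))*(-3398 + 68*61) = (1/(-10528/5) + 4578*(-1/4383))*(-3398 + 4148) = (-5/10528 - 1526/1461)*750 = -16073033/15381408*750 = -2009129125/2563568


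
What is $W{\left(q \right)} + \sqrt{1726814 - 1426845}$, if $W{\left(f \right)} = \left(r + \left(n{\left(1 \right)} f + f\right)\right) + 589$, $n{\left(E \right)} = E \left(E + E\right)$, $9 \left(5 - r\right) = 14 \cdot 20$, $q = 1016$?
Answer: $\frac{32498}{9} + \sqrt{299969} \approx 4158.6$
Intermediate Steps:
$r = - \frac{235}{9}$ ($r = 5 - \frac{14 \cdot 20}{9} = 5 - \frac{280}{9} = - \frac{235}{9} \approx -26.111$)
$n{\left(E \right)} = 2 E^{2}$ ($n{\left(E \right)} = E 2 E = 2 E^{2}$)
$W{\left(f \right)} = \frac{5066}{9} + 3 f$ ($W{\left(f \right)} = \left(- \frac{235}{9} + \left(2 \cdot 1^{2} f + f\right)\right) + 589 = \left(- \frac{235}{9} + \left(2 \cdot 1 f + f\right)\right) + 589 = \left(- \frac{235}{9} + \left(2 f + f\right)\right) + 589 = \left(- \frac{235}{9} + 3 f\right) + 589 = \frac{5066}{9} + 3 f$)
$W{\left(q \right)} + \sqrt{1726814 - 1426845} = \left(\frac{5066}{9} + 3 \cdot 1016\right) + \sqrt{1726814 - 1426845} = \left(\frac{5066}{9} + 3048\right) + \sqrt{299969} = \frac{32498}{9} + \sqrt{299969}$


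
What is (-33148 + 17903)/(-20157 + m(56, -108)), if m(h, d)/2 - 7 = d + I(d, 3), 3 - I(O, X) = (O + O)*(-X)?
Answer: 15245/21649 ≈ 0.70419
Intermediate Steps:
I(O, X) = 3 + 2*O*X (I(O, X) = 3 - (O + O)*(-X) = 3 - 2*O*(-X) = 3 - (-2)*O*X = 3 + 2*O*X)
m(h, d) = 20 + 14*d (m(h, d) = 14 + 2*(d + (3 + 2*d*3)) = 14 + 2*(d + (3 + 6*d)) = 14 + 2*(3 + 7*d) = 14 + (6 + 14*d) = 20 + 14*d)
(-33148 + 17903)/(-20157 + m(56, -108)) = (-33148 + 17903)/(-20157 + (20 + 14*(-108))) = -15245/(-20157 + (20 - 1512)) = -15245/(-20157 - 1492) = -15245/(-21649) = -15245*(-1/21649) = 15245/21649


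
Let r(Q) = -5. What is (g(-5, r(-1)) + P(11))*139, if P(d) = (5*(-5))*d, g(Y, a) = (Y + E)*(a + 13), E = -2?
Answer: -46009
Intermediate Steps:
g(Y, a) = (-2 + Y)*(13 + a) (g(Y, a) = (Y - 2)*(a + 13) = (-2 + Y)*(13 + a))
P(d) = -25*d
(g(-5, r(-1)) + P(11))*139 = ((-26 - 2*(-5) + 13*(-5) - 5*(-5)) - 25*11)*139 = ((-26 + 10 - 65 + 25) - 275)*139 = (-56 - 275)*139 = -331*139 = -46009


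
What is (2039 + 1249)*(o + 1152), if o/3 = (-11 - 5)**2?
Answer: 6312960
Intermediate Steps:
o = 768 (o = 3*(-11 - 5)**2 = 3*(-16)**2 = 3*256 = 768)
(2039 + 1249)*(o + 1152) = (2039 + 1249)*(768 + 1152) = 3288*1920 = 6312960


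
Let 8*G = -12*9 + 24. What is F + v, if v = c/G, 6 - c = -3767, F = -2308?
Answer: -8002/3 ≈ -2667.3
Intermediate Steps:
c = 3773 (c = 6 - 1*(-3767) = 6 + 3767 = 3773)
G = -21/2 (G = (-12*9 + 24)/8 = (-108 + 24)/8 = (⅛)*(-84) = -21/2 ≈ -10.500)
v = -1078/3 (v = 3773/(-21/2) = 3773*(-2/21) = -1078/3 ≈ -359.33)
F + v = -2308 - 1078/3 = -8002/3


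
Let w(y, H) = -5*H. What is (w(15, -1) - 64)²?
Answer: 3481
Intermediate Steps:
(w(15, -1) - 64)² = (-5*(-1) - 64)² = (5 - 64)² = (-59)² = 3481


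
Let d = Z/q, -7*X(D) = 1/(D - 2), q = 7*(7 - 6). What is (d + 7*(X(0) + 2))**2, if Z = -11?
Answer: 32761/196 ≈ 167.15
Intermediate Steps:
q = 7 (q = 7*1 = 7)
X(D) = -1/(7*(-2 + D)) (X(D) = -1/(7*(D - 2)) = -1/(7*(-2 + D)))
d = -11/7 ≈ -1.5714
(d + 7*(X(0) + 2))**2 = (-11/7 + 7*(-1/(-14 + 7*0) + 2))**2 = (-11/7 + 7*(-1/(-14 + 0) + 2))**2 = (-11/7 + 7*(-1/(-14) + 2))**2 = (-11/7 + 7*(-1*(-1/14) + 2))**2 = (-11/7 + 7*(1/14 + 2))**2 = (-11/7 + 7*(29/14))**2 = (-11/7 + 29/2)**2 = (181/14)**2 = 32761/196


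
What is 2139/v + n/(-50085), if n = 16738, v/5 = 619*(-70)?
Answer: -15238447/44289450 ≈ -0.34406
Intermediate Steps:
v = -216650 (v = 5*(619*(-70)) = 5*(-43330) = -216650)
2139/v + n/(-50085) = 2139/(-216650) + 16738/(-50085) = 2139*(-1/216650) + 16738*(-1/50085) = -2139/216650 - 16738/50085 = -15238447/44289450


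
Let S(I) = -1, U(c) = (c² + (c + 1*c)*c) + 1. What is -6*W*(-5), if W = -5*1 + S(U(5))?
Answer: -180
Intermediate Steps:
U(c) = 1 + 3*c² (U(c) = (c² + (c + c)*c) + 1 = (c² + (2*c)*c) + 1 = (c² + 2*c²) + 1 = 3*c² + 1 = 1 + 3*c²)
W = -6 (W = -5*1 - 1 = -5 - 1 = -6)
-6*W*(-5) = -6*(-6)*(-5) = 36*(-5) = -180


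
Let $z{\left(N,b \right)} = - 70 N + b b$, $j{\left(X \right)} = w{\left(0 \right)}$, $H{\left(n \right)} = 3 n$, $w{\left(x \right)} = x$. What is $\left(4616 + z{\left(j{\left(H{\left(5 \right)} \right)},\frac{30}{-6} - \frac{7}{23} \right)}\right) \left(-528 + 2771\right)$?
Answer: $\frac{5510485764}{529} \approx 1.0417 \cdot 10^{7}$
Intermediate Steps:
$j{\left(X \right)} = 0$
$z{\left(N,b \right)} = b^{2} - 70 N$ ($z{\left(N,b \right)} = - 70 N + b^{2} = b^{2} - 70 N$)
$\left(4616 + z{\left(j{\left(H{\left(5 \right)} \right)},\frac{30}{-6} - \frac{7}{23} \right)}\right) \left(-528 + 2771\right) = \left(4616 + \left(\left(\frac{30}{-6} - \frac{7}{23}\right)^{2} - 0\right)\right) \left(-528 + 2771\right) = \left(4616 + \left(\left(30 \left(- \frac{1}{6}\right) - \frac{7}{23}\right)^{2} + 0\right)\right) 2243 = \left(4616 + \left(\left(-5 - \frac{7}{23}\right)^{2} + 0\right)\right) 2243 = \left(4616 + \left(\left(- \frac{122}{23}\right)^{2} + 0\right)\right) 2243 = \left(4616 + \left(\frac{14884}{529} + 0\right)\right) 2243 = \left(4616 + \frac{14884}{529}\right) 2243 = \frac{2456748}{529} \cdot 2243 = \frac{5510485764}{529}$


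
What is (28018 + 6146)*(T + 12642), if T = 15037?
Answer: 945625356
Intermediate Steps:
(28018 + 6146)*(T + 12642) = (28018 + 6146)*(15037 + 12642) = 34164*27679 = 945625356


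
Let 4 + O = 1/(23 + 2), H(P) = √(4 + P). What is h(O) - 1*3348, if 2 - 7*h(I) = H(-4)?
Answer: -23434/7 ≈ -3347.7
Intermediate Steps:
O = -99/25 (O = -4 + 1/(23 + 2) = -4 + 1/25 = -99/25 ≈ -3.9600)
h(I) = 2/7 (h(I) = 2/7 - √(4 - 4)/7 = 2/7 - √0/7 = 2/7 - ⅐*0 = 2/7 + 0 = 2/7)
h(O) - 1*3348 = 2/7 - 1*3348 = 2/7 - 3348 = -23434/7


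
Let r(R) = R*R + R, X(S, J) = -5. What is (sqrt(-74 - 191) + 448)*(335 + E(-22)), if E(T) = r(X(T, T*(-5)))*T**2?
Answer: 4486720 + 10015*I*sqrt(265) ≈ 4.4867e+6 + 1.6303e+5*I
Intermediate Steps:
r(R) = R + R**2 (r(R) = R**2 + R = R + R**2)
E(T) = 20*T**2 (E(T) = (-5*(1 - 5))*T**2 = (-5*(-4))*T**2 = 20*T**2)
(sqrt(-74 - 191) + 448)*(335 + E(-22)) = (sqrt(-74 - 191) + 448)*(335 + 20*(-22)**2) = (sqrt(-265) + 448)*(335 + 20*484) = (I*sqrt(265) + 448)*(335 + 9680) = (448 + I*sqrt(265))*10015 = 4486720 + 10015*I*sqrt(265)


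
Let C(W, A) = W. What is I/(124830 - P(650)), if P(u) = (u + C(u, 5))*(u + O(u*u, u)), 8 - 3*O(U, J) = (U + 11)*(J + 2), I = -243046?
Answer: -364569/179059076345 ≈ -2.0360e-6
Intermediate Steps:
O(U, J) = 8/3 - (2 + J)*(11 + U)/3 (O(U, J) = 8/3 - (U + 11)*(J + 2)/3 = 8/3 - (11 + U)*(2 + J)/3 = 8/3 - (2 + J)*(11 + U)/3)
P(u) = 2*u*(-14/3 - 8*u/3 - 2*u²/3 - u³/3) (P(u) = (u + u)*(u + (-14/3 - 11*u/3 - 2*u*u/3 - u*u*u/3)) = (2*u)*(u + (-14/3 - 11*u/3 - 2*u²/3 - u*u²/3)) = (2*u)*(u + (-14/3 - 11*u/3 - 2*u²/3 - u³/3)) = (2*u)*(-14/3 - 8*u/3 - 2*u²/3 - u³/3) = 2*u*(-14/3 - 8*u/3 - 2*u²/3 - u³/3))
I/(124830 - P(650)) = -243046/(124830 - 2*650*(-14 - 1*650³ - 8*650 - 2*650²)/3) = -243046/(124830 - 2*650*(-14 - 1*274625000 - 5200 - 2*422500)/3) = -243046/(124830 - 2*650*(-14 - 274625000 - 5200 - 845000)/3) = -243046/(124830 - 2*650*(-275475214)/3) = -243046/(124830 - 1*(-358117778200/3)) = -243046/(124830 + 358117778200/3) = -243046/358118152690/3 = -243046*3/358118152690 = -364569/179059076345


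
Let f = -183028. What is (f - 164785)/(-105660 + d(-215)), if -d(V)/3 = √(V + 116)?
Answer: 4083324620/1240448499 - 347813*I*√11/1240448499 ≈ 3.2918 - 0.00092996*I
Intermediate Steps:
d(V) = -3*√(116 + V) (d(V) = -3*√(V + 116) = -3*√(116 + V))
(f - 164785)/(-105660 + d(-215)) = (-183028 - 164785)/(-105660 - 3*√(116 - 215)) = -347813/(-105660 - 9*I*√11)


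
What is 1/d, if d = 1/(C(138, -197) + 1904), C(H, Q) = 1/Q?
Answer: 375087/197 ≈ 1904.0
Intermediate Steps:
d = 197/375087 (d = 1/(1/(-197) + 1904) = 1/(-1/197 + 1904) = 1/(375087/197) = 197/375087 ≈ 0.00052521)
1/d = 1/(197/375087) = 375087/197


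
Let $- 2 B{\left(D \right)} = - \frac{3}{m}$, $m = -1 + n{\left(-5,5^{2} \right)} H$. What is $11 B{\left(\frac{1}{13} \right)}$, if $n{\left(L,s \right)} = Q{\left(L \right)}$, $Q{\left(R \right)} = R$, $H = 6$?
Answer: $- \frac{33}{62} \approx -0.53226$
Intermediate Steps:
$n{\left(L,s \right)} = L$
$m = -31$ ($m = -1 - 30 = -31$)
$B{\left(D \right)} = - \frac{3}{62}$ ($B{\left(D \right)} = - \frac{\left(-3\right) \frac{1}{-31}}{2} = - \frac{\left(-3\right) \left(- \frac{1}{31}\right)}{2} = \left(- \frac{1}{2}\right) \frac{3}{31} = - \frac{3}{62}$)
$11 B{\left(\frac{1}{13} \right)} = 11 \left(- \frac{3}{62}\right) = - \frac{33}{62}$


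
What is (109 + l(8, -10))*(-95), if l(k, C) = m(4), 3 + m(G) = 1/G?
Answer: -40375/4 ≈ -10094.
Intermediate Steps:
m(G) = -3 + 1/G
l(k, C) = -11/4 (l(k, C) = -3 + 1/4 = -11/4)
(109 + l(8, -10))*(-95) = (109 - 11/4)*(-95) = (425/4)*(-95) = -40375/4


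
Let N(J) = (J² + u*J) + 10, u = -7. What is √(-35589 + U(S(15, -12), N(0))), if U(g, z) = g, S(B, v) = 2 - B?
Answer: I*√35602 ≈ 188.68*I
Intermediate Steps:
N(J) = 10 + J² - 7*J (N(J) = (J² - 7*J) + 10 = 10 + J² - 7*J)
√(-35589 + U(S(15, -12), N(0))) = √(-35589 + (2 - 1*15)) = √(-35589 + (2 - 15)) = √(-35589 - 13) = √(-35602) = I*√35602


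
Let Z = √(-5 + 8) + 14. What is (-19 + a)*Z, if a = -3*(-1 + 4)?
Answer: -392 - 28*√3 ≈ -440.50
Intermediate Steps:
Z = 14 + √3 (Z = √3 + 14 = 14 + √3 ≈ 15.732)
a = -9 (a = -3*3 = -9)
(-19 + a)*Z = (-19 - 9)*(14 + √3) = -28*(14 + √3) = -392 - 28*√3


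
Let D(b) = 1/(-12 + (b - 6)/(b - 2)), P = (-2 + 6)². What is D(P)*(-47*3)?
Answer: 987/79 ≈ 12.494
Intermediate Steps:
P = 16 (P = 4² = 16)
D(b) = 1/(-12 + (-6 + b)/(-2 + b))
D(P)*(-47*3) = ((2 - 1*16)/(-18 + 11*16))*(-47*3) = ((2 - 16)/(-18 + 176))*(-141) = (-14/158)*(-141) = ((1/158)*(-14))*(-141) = -7/79*(-141) = 987/79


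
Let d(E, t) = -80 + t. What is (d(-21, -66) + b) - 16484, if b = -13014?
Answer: -29644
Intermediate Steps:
(d(-21, -66) + b) - 16484 = ((-80 - 66) - 13014) - 16484 = (-146 - 13014) - 16484 = -13160 - 16484 = -29644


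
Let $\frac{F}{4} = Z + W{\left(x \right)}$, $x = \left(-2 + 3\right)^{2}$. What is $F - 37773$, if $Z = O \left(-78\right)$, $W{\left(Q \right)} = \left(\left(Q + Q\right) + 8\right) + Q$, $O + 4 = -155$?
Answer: $11879$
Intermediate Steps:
$x = 1$ ($x = 1^{2} = 1$)
$O = -159$ ($O = -4 - 155 = -159$)
$W{\left(Q \right)} = 8 + 3 Q$ ($W{\left(Q \right)} = \left(2 Q + 8\right) + Q = \left(8 + 2 Q\right) + Q = 8 + 3 Q$)
$Z = 12402$ ($Z = \left(-159\right) \left(-78\right) = 12402$)
$F = 49652$ ($F = 4 \left(12402 + \left(8 + 3 \cdot 1\right)\right) = 4 \left(12402 + \left(8 + 3\right)\right) = 4 \left(12402 + 11\right) = 4 \cdot 12413 = 49652$)
$F - 37773 = 49652 - 37773 = 11879$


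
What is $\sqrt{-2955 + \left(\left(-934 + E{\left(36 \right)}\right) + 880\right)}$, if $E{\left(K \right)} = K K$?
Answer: $i \sqrt{1713} \approx 41.388 i$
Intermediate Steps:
$E{\left(K \right)} = K^{2}$
$\sqrt{-2955 + \left(\left(-934 + E{\left(36 \right)}\right) + 880\right)} = \sqrt{-2955 + \left(\left(-934 + 36^{2}\right) + 880\right)} = \sqrt{-2955 + \left(\left(-934 + 1296\right) + 880\right)} = \sqrt{-2955 + \left(362 + 880\right)} = \sqrt{-2955 + 1242} = \sqrt{-1713} = i \sqrt{1713}$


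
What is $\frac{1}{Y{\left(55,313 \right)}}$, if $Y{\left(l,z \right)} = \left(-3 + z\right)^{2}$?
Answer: $\frac{1}{96100} \approx 1.0406 \cdot 10^{-5}$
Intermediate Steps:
$\frac{1}{Y{\left(55,313 \right)}} = \frac{1}{\left(-3 + 313\right)^{2}} = \frac{1}{310^{2}} = \frac{1}{96100}$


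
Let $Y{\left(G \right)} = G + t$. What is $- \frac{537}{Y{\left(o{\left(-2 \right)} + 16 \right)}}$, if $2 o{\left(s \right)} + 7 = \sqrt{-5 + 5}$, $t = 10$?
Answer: $- \frac{358}{15} \approx -23.867$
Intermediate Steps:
$o{\left(s \right)} = - \frac{7}{2}$ ($o{\left(s \right)} = - \frac{7}{2} + \frac{\sqrt{-5 + 5}}{2} = - \frac{7}{2} + \frac{\sqrt{0}}{2} = - \frac{7}{2} + \frac{1}{2} \cdot 0 = - \frac{7}{2} + 0 = - \frac{7}{2}$)
$Y{\left(G \right)} = 10 + G$ ($Y{\left(G \right)} = G + 10 = 10 + G$)
$- \frac{537}{Y{\left(o{\left(-2 \right)} + 16 \right)}} = - \frac{537}{10 + \left(- \frac{7}{2} + 16\right)} = - \frac{537}{10 + \frac{25}{2}} = - \frac{537}{\frac{45}{2}} = \left(-537\right) \frac{2}{45} = - \frac{358}{15}$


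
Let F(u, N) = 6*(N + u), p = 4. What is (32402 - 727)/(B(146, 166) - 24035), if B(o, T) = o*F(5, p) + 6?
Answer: -6335/3229 ≈ -1.9619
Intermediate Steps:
F(u, N) = 6*N + 6*u
B(o, T) = 6 + 54*o (B(o, T) = o*(6*4 + 6*5) + 6 = o*(24 + 30) + 6 = o*54 + 6 = 54*o + 6 = 6 + 54*o)
(32402 - 727)/(B(146, 166) - 24035) = (32402 - 727)/((6 + 54*146) - 24035) = 31675/((6 + 7884) - 24035) = 31675/(7890 - 24035) = 31675/(-16145) = 31675*(-1/16145) = -6335/3229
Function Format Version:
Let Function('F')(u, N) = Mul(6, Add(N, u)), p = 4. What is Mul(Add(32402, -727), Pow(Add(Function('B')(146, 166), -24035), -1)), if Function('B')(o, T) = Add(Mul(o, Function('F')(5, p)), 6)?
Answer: Rational(-6335, 3229) ≈ -1.9619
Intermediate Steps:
Function('F')(u, N) = Add(Mul(6, N), Mul(6, u))
Function('B')(o, T) = Add(6, Mul(54, o)) (Function('B')(o, T) = Add(Mul(o, Add(Mul(6, 4), Mul(6, 5))), 6) = Add(Mul(o, Add(24, 30)), 6) = Add(Mul(o, 54), 6) = Add(Mul(54, o), 6) = Add(6, Mul(54, o)))
Mul(Add(32402, -727), Pow(Add(Function('B')(146, 166), -24035), -1)) = Mul(Add(32402, -727), Pow(Add(Add(6, Mul(54, 146)), -24035), -1)) = Mul(31675, Pow(Add(Add(6, 7884), -24035), -1)) = Mul(31675, Pow(Add(7890, -24035), -1)) = Mul(31675, Pow(-16145, -1)) = Mul(31675, Rational(-1, 16145)) = Rational(-6335, 3229)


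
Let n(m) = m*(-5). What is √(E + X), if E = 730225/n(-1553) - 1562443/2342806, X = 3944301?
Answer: 3*√5801674881832220397624518/3638377718 ≈ 1986.1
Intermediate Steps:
n(m) = -5*m
E = 339728628291/3638377718 (E = 730225/((-5*(-1553))) - 1562443/2342806 = 730225/7765 - 1562443*1/2342806 = 730225*(1/7765) - 1562443/2342806 = 146045/1553 - 1562443/2342806 = 339728628291/3638377718 ≈ 93.374)
√(E + X) = √(339728628291/3638377718 + 3944301) = √(14351196600113409/3638377718) = 3*√5801674881832220397624518/3638377718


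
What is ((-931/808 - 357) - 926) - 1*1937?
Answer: -2602691/808 ≈ -3221.2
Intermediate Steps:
((-931/808 - 357) - 926) - 1*1937 = ((-931*1/808 - 357) - 926) - 1937 = ((-931/808 - 357) - 926) - 1937 = (-289387/808 - 926) - 1937 = -1037595/808 - 1937 = -2602691/808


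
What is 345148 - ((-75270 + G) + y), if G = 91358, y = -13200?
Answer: 342260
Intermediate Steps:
345148 - ((-75270 + G) + y) = 345148 - ((-75270 + 91358) - 13200) = 345148 - (16088 - 13200) = 345148 - 1*2888 = 345148 - 2888 = 342260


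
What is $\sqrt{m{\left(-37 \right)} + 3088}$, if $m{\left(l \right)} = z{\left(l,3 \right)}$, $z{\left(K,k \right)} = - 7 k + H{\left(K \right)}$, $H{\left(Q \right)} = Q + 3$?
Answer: $3 \sqrt{337} \approx 55.073$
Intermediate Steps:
$H{\left(Q \right)} = 3 + Q$
$z{\left(K,k \right)} = 3 + K - 7 k$ ($z{\left(K,k \right)} = - 7 k + \left(3 + K\right) = 3 + K - 7 k$)
$m{\left(l \right)} = -18 + l$ ($m{\left(l \right)} = 3 + l - 21 = -18 + l$)
$\sqrt{m{\left(-37 \right)} + 3088} = \sqrt{\left(-18 - 37\right) + 3088} = \sqrt{-55 + 3088} = \sqrt{3033} = 3 \sqrt{337}$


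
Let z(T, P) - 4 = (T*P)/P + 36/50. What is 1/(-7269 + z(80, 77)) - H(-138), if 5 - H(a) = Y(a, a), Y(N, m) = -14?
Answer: -3412558/179607 ≈ -19.000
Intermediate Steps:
H(a) = 19 (H(a) = 5 - 1*(-14) = 5 + 14 = 19)
z(T, P) = 118/25 + T (z(T, P) = 4 + ((T*P)/P + 36/50) = 4 + ((P*T)/P + 36*(1/50)) = 4 + (T + 18/25) = 4 + (18/25 + T) = 118/25 + T)
1/(-7269 + z(80, 77)) - H(-138) = 1/(-7269 + (118/25 + 80)) - 1*19 = 1/(-7269 + 2118/25) - 19 = 1/(-179607/25) - 19 = -25/179607 - 19 = -3412558/179607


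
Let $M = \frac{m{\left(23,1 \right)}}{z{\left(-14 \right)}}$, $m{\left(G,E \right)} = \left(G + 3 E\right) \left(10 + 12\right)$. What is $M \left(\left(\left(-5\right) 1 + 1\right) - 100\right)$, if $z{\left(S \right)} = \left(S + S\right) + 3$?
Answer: $\frac{59488}{25} \approx 2379.5$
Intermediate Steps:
$m{\left(G,E \right)} = 22 G + 66 E$ ($m{\left(G,E \right)} = \left(G + 3 E\right) 22 = 22 G + 66 E$)
$z{\left(S \right)} = 3 + 2 S$ ($z{\left(S \right)} = 2 S + 3 = 3 + 2 S$)
$M = - \frac{572}{25}$ ($M = \frac{22 \cdot 23 + 66 \cdot 1}{3 + 2 \left(-14\right)} = \frac{506 + 66}{3 - 28} = \frac{572}{-25} = 572 \left(- \frac{1}{25}\right) = - \frac{572}{25} \approx -22.88$)
$M \left(\left(\left(-5\right) 1 + 1\right) - 100\right) = - \frac{572 \left(\left(\left(-5\right) 1 + 1\right) - 100\right)}{25} = - \frac{572 \left(\left(-5 + 1\right) - 100\right)}{25} = - \frac{572 \left(-4 - 100\right)}{25} = \left(- \frac{572}{25}\right) \left(-104\right) = \frac{59488}{25}$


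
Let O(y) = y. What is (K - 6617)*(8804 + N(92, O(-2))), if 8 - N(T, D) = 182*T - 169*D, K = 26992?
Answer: -168501250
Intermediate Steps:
N(T, D) = 8 - 182*T + 169*D (N(T, D) = 8 - (182*T - 169*D) = 8 - (-169*D + 182*T) = 8 + (-182*T + 169*D) = 8 - 182*T + 169*D)
(K - 6617)*(8804 + N(92, O(-2))) = (26992 - 6617)*(8804 + (8 - 182*92 + 169*(-2))) = 20375*(8804 + (8 - 16744 - 338)) = 20375*(8804 - 17074) = 20375*(-8270) = -168501250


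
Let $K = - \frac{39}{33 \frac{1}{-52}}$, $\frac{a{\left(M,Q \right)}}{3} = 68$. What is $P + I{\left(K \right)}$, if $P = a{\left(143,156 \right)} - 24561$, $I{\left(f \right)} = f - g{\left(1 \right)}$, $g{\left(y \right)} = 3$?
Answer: $- \frac{267284}{11} \approx -24299.0$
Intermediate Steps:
$a{\left(M,Q \right)} = 204$ ($a{\left(M,Q \right)} = 3 \cdot 68 = 204$)
$K = \frac{676}{11}$ ($K = - \frac{39}{33 \left(- \frac{1}{52}\right)} = - \frac{39}{- \frac{33}{52}} = \left(-39\right) \left(- \frac{52}{33}\right) = \frac{676}{11} \approx 61.455$)
$I{\left(f \right)} = -3 + f$ ($I{\left(f \right)} = f - 3 = -3 + f$)
$P = -24357$ ($P = 204 - 24561 = -24357$)
$P + I{\left(K \right)} = -24357 + \left(-3 + \frac{676}{11}\right) = -24357 + \frac{643}{11} = - \frac{267284}{11}$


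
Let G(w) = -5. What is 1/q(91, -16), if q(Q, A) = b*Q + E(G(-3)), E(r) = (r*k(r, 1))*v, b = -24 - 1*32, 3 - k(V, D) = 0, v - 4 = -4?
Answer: -1/5096 ≈ -0.00019623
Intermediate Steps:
v = 0 (v = 4 - 4 = 0)
k(V, D) = 3 (k(V, D) = 3 - 1*0 = 3 + 0 = 3)
b = -56 (b = -24 - 32 = -56)
E(r) = 0 (E(r) = (r*3)*0 = (3*r)*0 = 0)
q(Q, A) = -56*Q (q(Q, A) = -56*Q + 0 = -56*Q)
1/q(91, -16) = 1/(-56*91) = 1/(-5096) = -1/5096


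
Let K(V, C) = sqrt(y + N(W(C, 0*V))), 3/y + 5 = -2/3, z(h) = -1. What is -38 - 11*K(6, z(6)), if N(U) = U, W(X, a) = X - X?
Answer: -38 - 33*I*sqrt(17)/17 ≈ -38.0 - 8.0037*I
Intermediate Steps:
W(X, a) = 0
y = -9/17 (y = 3/(-5 - 2/3) = 3/(-17/3) = 3*(-3/17) = -9/17 ≈ -0.52941)
K(V, C) = 3*I*sqrt(17)/17 (K(V, C) = sqrt(-9/17 + 0) = sqrt(-9/17) = 3*I*sqrt(17)/17)
-38 - 11*K(6, z(6)) = -38 - 33*I*sqrt(17)/17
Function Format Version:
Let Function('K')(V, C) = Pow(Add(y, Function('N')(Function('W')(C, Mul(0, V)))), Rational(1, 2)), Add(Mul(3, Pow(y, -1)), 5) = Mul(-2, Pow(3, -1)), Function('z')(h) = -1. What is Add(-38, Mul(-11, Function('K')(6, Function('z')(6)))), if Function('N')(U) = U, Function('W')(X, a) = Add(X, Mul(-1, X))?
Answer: Add(-38, Mul(Rational(-33, 17), I, Pow(17, Rational(1, 2)))) ≈ Add(-38.000, Mul(-8.0037, I))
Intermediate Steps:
Function('W')(X, a) = 0
y = Rational(-9, 17) (y = Mul(3, Pow(Add(-5, Mul(-2, Pow(3, -1))), -1)) = Mul(3, Pow(Add(-5, Mul(-2, Rational(1, 3))), -1)) = Mul(3, Pow(Add(-5, Rational(-2, 3)), -1)) = Mul(3, Pow(Rational(-17, 3), -1)) = Mul(3, Rational(-3, 17)) = Rational(-9, 17) ≈ -0.52941)
Function('K')(V, C) = Mul(Rational(3, 17), I, Pow(17, Rational(1, 2))) (Function('K')(V, C) = Pow(Add(Rational(-9, 17), 0), Rational(1, 2)) = Pow(Rational(-9, 17), Rational(1, 2)) = Mul(Rational(3, 17), I, Pow(17, Rational(1, 2))))
Add(-38, Mul(-11, Function('K')(6, Function('z')(6)))) = Add(-38, Mul(-11, Mul(Rational(3, 17), I, Pow(17, Rational(1, 2))))) = Add(-38, Mul(Rational(-33, 17), I, Pow(17, Rational(1, 2))))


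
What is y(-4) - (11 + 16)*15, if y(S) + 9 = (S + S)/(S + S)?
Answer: -413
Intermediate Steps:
y(S) = -8 (y(S) = -9 + (S + S)/(S + S) = -9 + (2*S)/((2*S)) = -9 + (2*S)*(1/(2*S)) = -9 + 1 = -8)
y(-4) - (11 + 16)*15 = -8 - (11 + 16)*15 = -8 - 27*15 = -8 - 1*405 = -8 - 405 = -413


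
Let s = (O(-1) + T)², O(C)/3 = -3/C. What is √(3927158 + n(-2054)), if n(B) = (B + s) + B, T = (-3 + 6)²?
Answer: √3923374 ≈ 1980.8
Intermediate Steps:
O(C) = -9/C (O(C) = 3*(-3/C) = -9/C)
T = 9 (T = 3² = 9)
s = 324 (s = (-9/(-1) + 9)² = (-9*(-1) + 9)² = (9 + 9)² = 18² = 324)
n(B) = 324 + 2*B (n(B) = (B + 324) + B = (324 + B) + B = 324 + 2*B)
√(3927158 + n(-2054)) = √(3927158 + (324 + 2*(-2054))) = √(3927158 + (324 - 4108)) = √(3927158 - 3784) = √3923374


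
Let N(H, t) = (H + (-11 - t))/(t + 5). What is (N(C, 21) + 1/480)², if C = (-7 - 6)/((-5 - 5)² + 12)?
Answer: 45333289/29811600 ≈ 1.5207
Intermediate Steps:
C = -13/112 (C = -13/((-10)² + 12) = -13/(100 + 12) = -13/112 ≈ -0.11607)
N(H, t) = (-11 + H - t)/(5 + t)
(N(C, 21) + 1/480)² = ((-11 - 13/112 - 1*21)/(5 + 21) + 1/480)² = ((-11 - 13/112 - 21)/26 + 1/480)² = ((1/26)*(-3597/112) + 1/480)² = (-3597/2912 + 1/480)² = (-6733/5460)² = 45333289/29811600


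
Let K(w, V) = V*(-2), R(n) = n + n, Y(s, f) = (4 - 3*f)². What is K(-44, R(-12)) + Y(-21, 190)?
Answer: 320404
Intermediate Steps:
R(n) = 2*n
K(w, V) = -2*V
K(-44, R(-12)) + Y(-21, 190) = -4*(-12) + (-4 + 3*190)² = -2*(-24) + (-4 + 570)² = 48 + 566² = 48 + 320356 = 320404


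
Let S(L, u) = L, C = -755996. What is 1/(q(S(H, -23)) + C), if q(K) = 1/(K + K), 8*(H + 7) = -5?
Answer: -61/46115760 ≈ -1.3228e-6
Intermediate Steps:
H = -61/8 (H = -7 + (1/8)*(-5) = -7 - 5/8 = -61/8 ≈ -7.6250)
q(K) = 1/(2*K)
1/(q(S(H, -23)) + C) = 1/(1/(2*(-61/8)) - 755996) = 1/((1/2)*(-8/61) - 755996) = 1/(-4/61 - 755996) = 1/(-46115760/61) = -61/46115760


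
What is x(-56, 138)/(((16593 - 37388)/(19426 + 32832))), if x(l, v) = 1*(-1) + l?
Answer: 2978706/20795 ≈ 143.24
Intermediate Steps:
x(l, v) = -1 + l
x(-56, 138)/(((16593 - 37388)/(19426 + 32832))) = (-1 - 56)/(((16593 - 37388)/(19426 + 32832))) = -57/((-20795/52258)) = -57/((-20795*1/52258)) = -57/(-20795/52258) = -57*(-52258/20795) = 2978706/20795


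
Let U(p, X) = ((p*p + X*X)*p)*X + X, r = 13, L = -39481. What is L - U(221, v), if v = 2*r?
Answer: -284564189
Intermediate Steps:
v = 26 (v = 2*13 = 26)
U(p, X) = X + X*p*(X² + p²) (U(p, X) = ((p² + X²)*p)*X + X = ((X² + p²)*p)*X + X = (p*(X² + p²))*X + X = X*p*(X² + p²) + X = X + X*p*(X² + p²))
L - U(221, v) = -39481 - 26*(1 + 221³ + 221*26²) = -39481 - 26*(1 + 10793861 + 221*676) = -39481 - 26*(1 + 10793861 + 149396) = -39481 - 26*10943258 = -39481 - 1*284524708 = -39481 - 284524708 = -284564189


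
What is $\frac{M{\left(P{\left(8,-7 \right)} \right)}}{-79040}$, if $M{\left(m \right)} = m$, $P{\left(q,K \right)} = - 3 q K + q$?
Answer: $- \frac{11}{4940} \approx -0.0022267$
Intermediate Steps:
$P{\left(q,K \right)} = q - 3 K q$ ($P{\left(q,K \right)} = - 3 K q + q = q - 3 K q$)
$\frac{M{\left(P{\left(8,-7 \right)} \right)}}{-79040} = \frac{8 \left(1 - -21\right)}{-79040} = 8 \left(1 + 21\right) \left(- \frac{1}{79040}\right) = 8 \cdot 22 \left(- \frac{1}{79040}\right) = 176 \left(- \frac{1}{79040}\right) = - \frac{11}{4940}$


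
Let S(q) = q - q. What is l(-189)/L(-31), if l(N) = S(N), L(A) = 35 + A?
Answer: 0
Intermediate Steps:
S(q) = 0
l(N) = 0
l(-189)/L(-31) = 0/(35 - 31) = 0/4 = 0*(1/4) = 0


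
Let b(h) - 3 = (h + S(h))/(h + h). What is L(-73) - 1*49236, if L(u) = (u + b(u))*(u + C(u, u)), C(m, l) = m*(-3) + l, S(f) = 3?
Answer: -54311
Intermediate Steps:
C(m, l) = l - 3*m (C(m, l) = -3*m + l = l - 3*m)
b(h) = 3 + (3 + h)/(2*h) (b(h) = 3 + (h + 3)/(h + h) = 3 + (3 + h)/((2*h)) = 3 + (3 + h)*(1/(2*h)) = 3 + (3 + h)/(2*h))
L(u) = -u*(u + (3 + 7*u)/(2*u)) (L(u) = (u + (3 + 7*u)/(2*u))*(u + (u - 3*u)) = (u + (3 + 7*u)/(2*u))*(u - 2*u) = (u + (3 + 7*u)/(2*u))*(-u) = -u*(u + (3 + 7*u)/(2*u)))
L(-73) - 1*49236 = (-3/2 - 1*(-73)**2 - 7/2*(-73)) - 1*49236 = (-3/2 - 1*5329 + 511/2) - 49236 = (-3/2 - 5329 + 511/2) - 49236 = -5075 - 49236 = -54311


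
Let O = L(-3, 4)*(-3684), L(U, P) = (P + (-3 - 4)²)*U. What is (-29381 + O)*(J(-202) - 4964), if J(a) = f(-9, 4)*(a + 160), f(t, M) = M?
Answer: -2855316500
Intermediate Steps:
J(a) = 640 + 4*a (J(a) = 4*(a + 160) = 4*(160 + a) = 640 + 4*a)
L(U, P) = U*(49 + P) (L(U, P) = (P + (-7)²)*U = (P + 49)*U = (49 + P)*U = U*(49 + P))
O = 585756 (O = -3*(49 + 4)*(-3684) = -3*53*(-3684) = -159*(-3684) = 585756)
(-29381 + O)*(J(-202) - 4964) = (-29381 + 585756)*((640 + 4*(-202)) - 4964) = 556375*((640 - 808) - 4964) = 556375*(-168 - 4964) = 556375*(-5132) = -2855316500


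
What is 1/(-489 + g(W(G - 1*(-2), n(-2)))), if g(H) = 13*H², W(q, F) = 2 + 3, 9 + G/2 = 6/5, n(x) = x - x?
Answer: -1/164 ≈ -0.0060976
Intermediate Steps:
n(x) = 0
G = -78/5 (G = -18 + 2*(6/5) = -18 + 12/5 = -78/5 ≈ -15.600)
W(q, F) = 5
1/(-489 + g(W(G - 1*(-2), n(-2)))) = 1/(-489 + 13*5²) = 1/(-489 + 13*25) = 1/(-489 + 325) = 1/(-164) = -1/164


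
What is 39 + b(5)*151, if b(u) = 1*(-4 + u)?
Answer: 190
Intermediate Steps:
b(u) = -4 + u
39 + b(5)*151 = 39 + (-4 + 5)*151 = 39 + 1*151 = 39 + 151 = 190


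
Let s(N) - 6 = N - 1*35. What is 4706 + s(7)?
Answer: 4684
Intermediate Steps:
s(N) = -29 + N (s(N) = 6 + (N - 1*35) = 6 + (N - 35) = 6 + (-35 + N) = -29 + N)
4706 + s(7) = 4706 + (-29 + 7) = 4706 - 22 = 4684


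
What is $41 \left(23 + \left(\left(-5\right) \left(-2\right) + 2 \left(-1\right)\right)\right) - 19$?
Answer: $1252$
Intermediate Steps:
$41 \left(23 + \left(\left(-5\right) \left(-2\right) + 2 \left(-1\right)\right)\right) - 19 = 41 \left(23 + \left(10 - 2\right)\right) - 19 = 41 \left(23 + 8\right) - 19 = 41 \cdot 31 - 19 = 1271 - 19 = 1252$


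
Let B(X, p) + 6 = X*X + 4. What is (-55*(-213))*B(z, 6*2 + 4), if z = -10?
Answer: 1148070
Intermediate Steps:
B(X, p) = -2 + X² (B(X, p) = -6 + (X*X + 4) = -6 + (X² + 4) = -6 + (4 + X²) = -2 + X²)
(-55*(-213))*B(z, 6*2 + 4) = (-55*(-213))*(-2 + (-10)²) = 11715*(-2 + 100) = 11715*98 = 1148070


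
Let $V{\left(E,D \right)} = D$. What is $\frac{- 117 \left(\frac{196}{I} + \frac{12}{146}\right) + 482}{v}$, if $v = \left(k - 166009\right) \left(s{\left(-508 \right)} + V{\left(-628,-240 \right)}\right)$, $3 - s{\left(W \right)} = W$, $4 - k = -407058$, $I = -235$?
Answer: $\frac{9777776}{1120656602265} \approx 8.725 \cdot 10^{-6}$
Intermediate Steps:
$k = 407062$ ($k = 4 - -407058 = 4 + 407058 = 407062$)
$s{\left(W \right)} = 3 - W$
$v = 65325363$ ($v = \left(407062 - 166009\right) \left(\left(3 - -508\right) - 240\right) = 241053 \left(\left(3 + 508\right) - 240\right) = 241053 \left(511 - 240\right) = 241053 \cdot 271 = 65325363$)
$\frac{- 117 \left(\frac{196}{I} + \frac{12}{146}\right) + 482}{v} = \frac{- 117 \left(\frac{196}{-235} + \frac{12}{146}\right) + 482}{65325363} = \left(- 117 \left(196 \left(- \frac{1}{235}\right) + 12 \cdot \frac{1}{146}\right) + 482\right) \frac{1}{65325363} = \left(- 117 \left(- \frac{196}{235} + \frac{6}{73}\right) + 482\right) \frac{1}{65325363} = \left(\left(-117\right) \left(- \frac{12898}{17155}\right) + 482\right) \frac{1}{65325363} = \left(\frac{1509066}{17155} + 482\right) \frac{1}{65325363} = \frac{9777776}{17155} \cdot \frac{1}{65325363} = \frac{9777776}{1120656602265}$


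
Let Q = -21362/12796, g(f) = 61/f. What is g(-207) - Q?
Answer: 1820689/1324386 ≈ 1.3747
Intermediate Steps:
Q = -10681/6398 (Q = -21362*1/12796 = -10681/6398 ≈ -1.6694)
g(-207) - Q = 61/(-207) - 1*(-10681/6398) = 61*(-1/207) + 10681/6398 = -61/207 + 10681/6398 = 1820689/1324386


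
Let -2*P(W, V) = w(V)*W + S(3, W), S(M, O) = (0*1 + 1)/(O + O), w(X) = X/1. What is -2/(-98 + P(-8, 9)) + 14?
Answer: 27826/1983 ≈ 14.032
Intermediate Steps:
w(X) = X (w(X) = X*1 = X)
S(M, O) = 1/(2*O) (S(M, O) = (0 + 1)/((2*O)) = 1*(1/(2*O)) = 1/(2*O))
P(W, V) = -1/(4*W) - V*W/2 (P(W, V) = -(V*W + 1/(2*W))/2 = -(1/(2*W) + V*W)/2 = -1/(4*W) - V*W/2)
-2/(-98 + P(-8, 9)) + 14 = -2/(-98 + (-¼/(-8) - ½*9*(-8))) + 14 = -2/(-98 + (-¼*(-⅛) + 36)) + 14 = -2/(-98 + (1/32 + 36)) + 14 = -2/(-98 + 1153/32) + 14 = -2/(-1983/32) + 14 = -32/1983*(-2) + 14 = 64/1983 + 14 = 27826/1983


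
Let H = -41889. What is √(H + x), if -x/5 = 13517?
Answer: I*√109474 ≈ 330.87*I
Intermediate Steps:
x = -67585 (x = -5*13517 = -67585)
√(H + x) = √(-41889 - 67585) = √(-109474) = I*√109474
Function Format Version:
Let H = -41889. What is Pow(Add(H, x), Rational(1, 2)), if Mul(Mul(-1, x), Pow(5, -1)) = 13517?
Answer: Mul(I, Pow(109474, Rational(1, 2))) ≈ Mul(330.87, I)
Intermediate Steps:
x = -67585 (x = Mul(-5, 13517) = -67585)
Pow(Add(H, x), Rational(1, 2)) = Pow(Add(-41889, -67585), Rational(1, 2)) = Pow(-109474, Rational(1, 2)) = Mul(I, Pow(109474, Rational(1, 2)))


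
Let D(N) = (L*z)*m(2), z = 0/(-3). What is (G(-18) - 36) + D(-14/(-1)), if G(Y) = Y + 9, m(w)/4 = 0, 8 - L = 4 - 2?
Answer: -45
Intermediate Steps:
L = 6 (L = 8 - (4 - 2) = 8 - 1*2 = 8 - 2 = 6)
m(w) = 0 (m(w) = 4*0 = 0)
G(Y) = 9 + Y
z = 0 (z = 0*(-1/3) = 0)
D(N) = 0 (D(N) = (6*0)*0 = 0*0 = 0)
(G(-18) - 36) + D(-14/(-1)) = ((9 - 18) - 36) + 0 = (-9 - 36) + 0 = -45 + 0 = -45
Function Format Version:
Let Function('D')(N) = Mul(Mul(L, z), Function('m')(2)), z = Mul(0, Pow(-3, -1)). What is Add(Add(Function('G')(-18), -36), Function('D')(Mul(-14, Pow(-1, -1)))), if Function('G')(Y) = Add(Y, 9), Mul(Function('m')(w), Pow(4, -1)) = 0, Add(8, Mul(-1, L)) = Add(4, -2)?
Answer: -45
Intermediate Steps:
L = 6 (L = Add(8, Mul(-1, Add(4, -2))) = Add(8, Mul(-1, 2)) = Add(8, -2) = 6)
Function('m')(w) = 0 (Function('m')(w) = Mul(4, 0) = 0)
Function('G')(Y) = Add(9, Y)
z = 0 (z = Mul(0, Rational(-1, 3)) = 0)
Function('D')(N) = 0 (Function('D')(N) = Mul(Mul(6, 0), 0) = Mul(0, 0) = 0)
Add(Add(Function('G')(-18), -36), Function('D')(Mul(-14, Pow(-1, -1)))) = Add(Add(Add(9, -18), -36), 0) = Add(Add(-9, -36), 0) = Add(-45, 0) = -45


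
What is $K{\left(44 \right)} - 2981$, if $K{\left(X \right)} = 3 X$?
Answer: $-2849$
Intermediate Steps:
$K{\left(44 \right)} - 2981 = 3 \cdot 44 - 2981 = 132 - 2981 = -2849$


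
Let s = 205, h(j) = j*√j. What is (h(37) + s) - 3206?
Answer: -3001 + 37*√37 ≈ -2775.9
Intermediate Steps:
h(j) = j^(3/2)
(h(37) + s) - 3206 = (37^(3/2) + 205) - 3206 = (37*√37 + 205) - 3206 = (205 + 37*√37) - 3206 = -3001 + 37*√37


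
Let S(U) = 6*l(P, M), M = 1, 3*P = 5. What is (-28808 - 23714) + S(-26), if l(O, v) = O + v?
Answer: -52506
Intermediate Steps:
P = 5/3 (P = (⅓)*5 = 5/3 ≈ 1.6667)
S(U) = 16 (S(U) = 6*(5/3 + 1) = 6*(8/3) = 16)
(-28808 - 23714) + S(-26) = (-28808 - 23714) + 16 = -52522 + 16 = -52506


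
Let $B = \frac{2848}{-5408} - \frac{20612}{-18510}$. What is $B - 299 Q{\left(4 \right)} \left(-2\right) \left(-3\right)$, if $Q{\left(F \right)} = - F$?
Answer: $\frac{11224863739}{1564095} \approx 7176.6$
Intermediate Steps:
$B = \frac{918019}{1564095}$ ($B = 2848 \left(- \frac{1}{5408}\right) - - \frac{10306}{9255} = - \frac{89}{169} + \frac{10306}{9255} = \frac{918019}{1564095} \approx 0.58693$)
$B - 299 Q{\left(4 \right)} \left(-2\right) \left(-3\right) = \frac{918019}{1564095} - 299 \left(-1\right) 4 \left(-2\right) \left(-3\right) = \frac{918019}{1564095} - 299 \left(-4\right) \left(-2\right) \left(-3\right) = \frac{918019}{1564095} - 299 \cdot 8 \left(-3\right) = \frac{918019}{1564095} - -7176 = \frac{918019}{1564095} + 7176 = \frac{11224863739}{1564095}$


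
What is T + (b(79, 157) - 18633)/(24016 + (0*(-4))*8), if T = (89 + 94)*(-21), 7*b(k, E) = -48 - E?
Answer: -161546263/42028 ≈ -3843.8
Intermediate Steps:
b(k, E) = -48/7 - E/7 (b(k, E) = (-48 - E)/7 = -48/7 - E/7)
T = -3843 (T = 183*(-21) = -3843)
T + (b(79, 157) - 18633)/(24016 + (0*(-4))*8) = -3843 + ((-48/7 - 1/7*157) - 18633)/(24016 + (0*(-4))*8) = -3843 + ((-48/7 - 157/7) - 18633)/(24016 + 0*8) = -3843 + (-205/7 - 18633)/(24016 + 0) = -3843 - 130636/7/24016 = -3843 - 130636/7*1/24016 = -3843 - 32659/42028 = -161546263/42028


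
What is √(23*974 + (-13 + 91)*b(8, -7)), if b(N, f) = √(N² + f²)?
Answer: √(22402 + 78*√113) ≈ 152.42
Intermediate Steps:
√(23*974 + (-13 + 91)*b(8, -7)) = √(23*974 + (-13 + 91)*√(8² + (-7)²)) = √(22402 + 78*√(64 + 49)) = √(22402 + 78*√113)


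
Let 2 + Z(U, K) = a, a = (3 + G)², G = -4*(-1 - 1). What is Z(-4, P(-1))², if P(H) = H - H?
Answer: 14161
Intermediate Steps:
P(H) = 0
G = 8 (G = -4*(-2) = 8)
a = 121 (a = (3 + 8)² = 11² = 121)
Z(U, K) = 119 (Z(U, K) = -2 + 121 = 119)
Z(-4, P(-1))² = 119² = 14161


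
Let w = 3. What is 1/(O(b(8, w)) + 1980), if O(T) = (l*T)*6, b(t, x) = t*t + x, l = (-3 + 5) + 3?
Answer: 1/3990 ≈ 0.00025063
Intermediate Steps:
l = 5 (l = 2 + 3 = 5)
b(t, x) = x + t**2 (b(t, x) = t**2 + x = x + t**2)
O(T) = 30*T (O(T) = (5*T)*6 = 30*T)
1/(O(b(8, w)) + 1980) = 1/(30*(3 + 8**2) + 1980) = 1/(30*(3 + 64) + 1980) = 1/(30*67 + 1980) = 1/(2010 + 1980) = 1/3990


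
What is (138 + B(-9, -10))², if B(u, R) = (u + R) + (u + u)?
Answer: 10201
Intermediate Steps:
B(u, R) = R + 3*u (B(u, R) = (R + u) + 2*u = R + 3*u)
(138 + B(-9, -10))² = (138 + (-10 + 3*(-9)))² = (138 + (-10 - 27))² = (138 - 37)² = 101² = 10201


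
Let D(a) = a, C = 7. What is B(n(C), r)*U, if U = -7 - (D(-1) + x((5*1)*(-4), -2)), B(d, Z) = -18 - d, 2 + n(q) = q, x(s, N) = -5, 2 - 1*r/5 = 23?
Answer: 23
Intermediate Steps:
r = -105 (r = 10 - 5*23 = 10 - 115 = -105)
n(q) = -2 + q
U = -1 (U = -7 - (-1 - 5) = -7 - 1*(-6) = -7 + 6 = -1)
B(n(C), r)*U = (-18 - (-2 + 7))*(-1) = (-18 - 1*5)*(-1) = (-18 - 5)*(-1) = -23*(-1) = 23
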